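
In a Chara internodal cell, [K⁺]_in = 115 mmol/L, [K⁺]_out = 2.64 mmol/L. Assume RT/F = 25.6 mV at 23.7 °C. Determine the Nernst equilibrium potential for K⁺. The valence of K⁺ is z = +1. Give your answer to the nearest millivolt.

E = (25.6/z) · ln([K⁺]_out/[K⁺]_in) with z = +1.
= (25.6/1) · ln(2.64/115) = 25.60 · ln(0.02296)
= 25.60 · (-3.7742) = -96.62 mV

-97 mV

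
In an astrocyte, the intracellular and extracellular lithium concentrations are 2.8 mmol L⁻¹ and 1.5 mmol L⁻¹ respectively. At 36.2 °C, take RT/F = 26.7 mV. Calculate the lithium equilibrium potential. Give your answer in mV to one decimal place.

E = (26.7/z) · ln([Li⁺]_out/[Li⁺]_in) with z = +1.
= (26.7/1) · ln(1.5/2.8) = 26.70 · ln(0.5357)
= 26.70 · (-0.6242) = -16.66 mV

-16.7 mV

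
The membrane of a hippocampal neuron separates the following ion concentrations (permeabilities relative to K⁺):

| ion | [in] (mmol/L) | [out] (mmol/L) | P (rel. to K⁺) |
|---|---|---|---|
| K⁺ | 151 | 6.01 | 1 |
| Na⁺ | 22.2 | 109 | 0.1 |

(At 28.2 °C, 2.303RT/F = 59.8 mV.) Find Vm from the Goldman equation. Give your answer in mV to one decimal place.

Vm = 59.8 · log₁₀[(Σ P·[cation]ₒ + Σ P·[anion]ᵢ) / (Σ P·[cation]ᵢ + Σ P·[anion]ₒ)]
Numerator = 1×6.01 + 0.1×109 = 16.91
Denominator = 1×151 + 0.1×22.2 = 153.2
Vm = 59.8 · log₁₀(0.11036) = 59.8 × (-0.9572) = -57.24 mV

-57.2 mV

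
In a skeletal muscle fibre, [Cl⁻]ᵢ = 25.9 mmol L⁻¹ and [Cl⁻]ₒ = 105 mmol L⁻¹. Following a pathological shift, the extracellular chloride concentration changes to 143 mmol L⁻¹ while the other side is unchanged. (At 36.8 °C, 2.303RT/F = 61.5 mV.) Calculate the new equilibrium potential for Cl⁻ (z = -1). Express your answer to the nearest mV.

After the shift: [Cl⁻]_out = 143, [Cl⁻]_in = 25.9 mmol L⁻¹.
E_new = (61.5/-1)·log₁₀(143/25.9) = -61.50 · (0.7420) = -45.64 mV

-46 mV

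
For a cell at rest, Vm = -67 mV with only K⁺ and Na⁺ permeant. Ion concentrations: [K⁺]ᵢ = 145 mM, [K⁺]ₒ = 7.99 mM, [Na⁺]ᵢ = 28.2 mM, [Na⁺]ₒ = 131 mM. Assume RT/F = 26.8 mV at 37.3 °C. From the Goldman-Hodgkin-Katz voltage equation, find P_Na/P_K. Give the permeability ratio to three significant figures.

0.0304

Let α = P_Na/P_K. GHK: Vm = 26.8·ln[(Kₒ + α·Naₒ)/(Kᵢ + α·Naᵢ)].
e^(Vm/26.8) = e^(-67.0/26.8) = 0.082085
So 0.082085·(Kᵢ + α·Naᵢ) = Kₒ + α·Naₒ → α = (0.082085·145.0 − 7.99) / (131.0 − 0.082085·28.2)
α = (11.9 − 7.99) / (131.0 − 2.315) = 3.912/128.7 = 0.0304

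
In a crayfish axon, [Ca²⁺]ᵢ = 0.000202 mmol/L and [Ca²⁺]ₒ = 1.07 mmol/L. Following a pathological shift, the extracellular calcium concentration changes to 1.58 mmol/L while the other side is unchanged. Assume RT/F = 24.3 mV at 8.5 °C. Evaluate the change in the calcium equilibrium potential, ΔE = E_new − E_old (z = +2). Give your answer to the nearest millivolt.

5 mV

E_old = (24.3/2)·ln(1.07/0.000202) = 104.19 mV
E_new = (24.3/2)·ln(1.58/0.000202) = 108.92 mV
ΔE = 108.92 − (104.19) = 4.74 mV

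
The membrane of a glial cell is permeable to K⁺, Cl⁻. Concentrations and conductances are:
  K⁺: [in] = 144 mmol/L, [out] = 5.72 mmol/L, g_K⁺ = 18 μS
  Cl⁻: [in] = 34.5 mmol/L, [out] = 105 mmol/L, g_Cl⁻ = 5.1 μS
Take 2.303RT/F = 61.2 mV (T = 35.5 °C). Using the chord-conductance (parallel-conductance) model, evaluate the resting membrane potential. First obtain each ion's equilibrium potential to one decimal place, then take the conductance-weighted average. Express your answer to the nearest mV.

E_K⁺ = (61.2/1)·log₁₀(5.72/144) = -85.7 mV
E_Cl⁻ = (61.2/-1)·log₁₀(105/34.5) = -29.6 mV
Vm = (Σ gᵢEᵢ)/(Σ gᵢ) = (18·-85.7 + 5.1·-29.6) / (18 + 5.1)
= -1693.56 / 23.1 = -73.31 mV

-73 mV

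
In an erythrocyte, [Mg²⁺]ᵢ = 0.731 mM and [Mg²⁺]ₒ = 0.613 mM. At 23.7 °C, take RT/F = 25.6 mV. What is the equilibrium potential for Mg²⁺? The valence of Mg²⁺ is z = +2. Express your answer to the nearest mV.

E = (25.6/z) · ln([Mg²⁺]_out/[Mg²⁺]_in) with z = +2.
= (25.6/2) · ln(0.613/0.731) = 12.80 · ln(0.8386)
= 12.80 · (-0.1760) = -2.25 mV

-2 mV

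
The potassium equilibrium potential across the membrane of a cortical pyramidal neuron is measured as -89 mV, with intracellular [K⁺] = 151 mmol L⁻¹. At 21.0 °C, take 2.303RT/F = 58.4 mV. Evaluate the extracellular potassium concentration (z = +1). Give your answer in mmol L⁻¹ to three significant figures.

4.52 mmol L⁻¹

Nernst: E = (58.4/1) · log₁₀([out]/[in]), so log₁₀([out]/[in]) = -89.0 × 1 / 58.4 = -1.5240.
[out]/[in] = 10^(-1.5240) = 0.02992.
[out] = 0.02992 × 151 = 4.519 mmol L⁻¹.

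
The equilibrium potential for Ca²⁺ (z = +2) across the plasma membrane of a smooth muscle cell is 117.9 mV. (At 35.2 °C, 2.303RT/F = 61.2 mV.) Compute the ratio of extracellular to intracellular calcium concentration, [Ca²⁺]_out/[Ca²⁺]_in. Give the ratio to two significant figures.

log₁₀([out]/[in]) = E·z/(61.2) = 117.9 × 2 / 61.2 = 3.8529
[out]/[in] = 10^(3.8529) = 7128

7100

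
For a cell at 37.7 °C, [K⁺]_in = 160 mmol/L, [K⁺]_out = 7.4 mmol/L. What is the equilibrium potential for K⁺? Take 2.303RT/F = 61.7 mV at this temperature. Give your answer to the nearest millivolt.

-82 mV

E = (61.7/z) · log₁₀([K⁺]_out/[K⁺]_in) with z = +1.
= (61.7/1) · log₁₀(7.4/160) = 61.70 · log₁₀(0.04625)
= 61.70 · (-1.3349) = -82.36 mV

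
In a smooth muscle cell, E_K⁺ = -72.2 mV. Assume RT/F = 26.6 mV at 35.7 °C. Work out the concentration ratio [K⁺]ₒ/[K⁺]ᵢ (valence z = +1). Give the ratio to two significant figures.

ln([out]/[in]) = E·z/(26.6) = -72.2 × 1 / 26.6 = -2.7143
[out]/[in] = e^(-2.7143) = 0.06625

0.066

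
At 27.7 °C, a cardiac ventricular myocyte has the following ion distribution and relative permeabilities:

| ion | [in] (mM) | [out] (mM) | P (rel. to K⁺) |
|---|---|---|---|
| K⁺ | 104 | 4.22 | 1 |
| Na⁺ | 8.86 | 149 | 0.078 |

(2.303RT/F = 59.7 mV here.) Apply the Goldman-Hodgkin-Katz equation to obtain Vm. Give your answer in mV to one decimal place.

Vm = 59.7 · log₁₀[(Σ P·[cation]ₒ + Σ P·[anion]ᵢ) / (Σ P·[cation]ᵢ + Σ P·[anion]ₒ)]
Numerator = 1×4.22 + 0.078×149 = 15.84
Denominator = 1×104 + 0.078×8.86 = 104.7
Vm = 59.7 · log₁₀(0.15132) = 59.7 × (-0.8201) = -48.96 mV

-49.0 mV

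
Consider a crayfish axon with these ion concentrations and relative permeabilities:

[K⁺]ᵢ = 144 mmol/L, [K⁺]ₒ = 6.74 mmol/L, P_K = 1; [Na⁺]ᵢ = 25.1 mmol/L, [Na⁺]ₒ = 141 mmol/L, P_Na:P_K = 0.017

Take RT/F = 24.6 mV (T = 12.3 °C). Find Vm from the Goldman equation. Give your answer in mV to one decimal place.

Vm = 24.6 · ln[(Σ P·[cation]ₒ + Σ P·[anion]ᵢ) / (Σ P·[cation]ᵢ + Σ P·[anion]ₒ)]
Numerator = 1×6.74 + 0.017×141 = 9.137
Denominator = 1×144 + 0.017×25.1 = 144.4
Vm = 24.6 · ln(0.063264) = 24.6 × (-2.7604) = -67.91 mV

-67.9 mV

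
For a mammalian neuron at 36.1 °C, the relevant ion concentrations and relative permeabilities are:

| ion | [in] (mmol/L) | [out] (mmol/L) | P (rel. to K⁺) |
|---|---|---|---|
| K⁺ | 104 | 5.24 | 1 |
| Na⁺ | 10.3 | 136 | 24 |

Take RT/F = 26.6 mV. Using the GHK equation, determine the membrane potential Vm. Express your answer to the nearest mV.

Vm = 26.6 · ln[(Σ P·[cation]ₒ + Σ P·[anion]ᵢ) / (Σ P·[cation]ᵢ + Σ P·[anion]ₒ)]
Numerator = 1×5.24 + 24×136 = 3269
Denominator = 1×104 + 24×10.3 = 351.2
Vm = 26.6 · ln(9.3088) = 26.6 × (2.2310) = 59.34 mV

59 mV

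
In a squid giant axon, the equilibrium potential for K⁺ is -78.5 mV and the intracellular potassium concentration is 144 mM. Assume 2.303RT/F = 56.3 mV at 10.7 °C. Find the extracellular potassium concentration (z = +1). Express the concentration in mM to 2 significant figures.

Nernst: E = (56.3/1) · log₁₀([out]/[in]), so log₁₀([out]/[in]) = -78.5 × 1 / 56.3 = -1.3943.
[out]/[in] = 10^(-1.3943) = 0.04034.
[out] = 0.04034 × 144 = 5.808 mM.

5.8 mM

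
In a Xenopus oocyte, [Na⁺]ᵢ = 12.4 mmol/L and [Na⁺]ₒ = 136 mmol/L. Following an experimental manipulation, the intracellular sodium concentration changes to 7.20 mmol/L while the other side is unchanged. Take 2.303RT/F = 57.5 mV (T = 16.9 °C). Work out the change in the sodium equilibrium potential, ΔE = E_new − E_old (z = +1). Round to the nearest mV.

E_old = (57.5/1)·log₁₀(136/12.4) = 59.81 mV
E_new = (57.5/1)·log₁₀(136/7.20) = 73.38 mV
ΔE = 73.38 − (59.81) = 13.58 mV

14 mV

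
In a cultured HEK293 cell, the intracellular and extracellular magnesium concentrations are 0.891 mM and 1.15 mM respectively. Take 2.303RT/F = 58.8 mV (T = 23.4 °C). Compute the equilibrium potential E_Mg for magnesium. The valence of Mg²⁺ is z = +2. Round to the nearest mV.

E = (58.8/z) · log₁₀([Mg²⁺]_out/[Mg²⁺]_in) with z = +2.
= (58.8/2) · log₁₀(1.15/0.891) = 29.40 · log₁₀(1.291)
= 29.40 · (0.1108) = 3.26 mV

3 mV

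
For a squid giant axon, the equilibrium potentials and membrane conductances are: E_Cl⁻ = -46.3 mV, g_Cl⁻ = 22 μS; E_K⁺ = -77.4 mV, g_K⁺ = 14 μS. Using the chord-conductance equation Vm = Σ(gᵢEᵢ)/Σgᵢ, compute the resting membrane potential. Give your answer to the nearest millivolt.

Σ gᵢEᵢ = 22·(-46.3) + 14·(-77.4) = -2102.20
Σ gᵢ = 22 + 14 = 36
Vm = -2102.20 / 36 = -58.39 mV

-58 mV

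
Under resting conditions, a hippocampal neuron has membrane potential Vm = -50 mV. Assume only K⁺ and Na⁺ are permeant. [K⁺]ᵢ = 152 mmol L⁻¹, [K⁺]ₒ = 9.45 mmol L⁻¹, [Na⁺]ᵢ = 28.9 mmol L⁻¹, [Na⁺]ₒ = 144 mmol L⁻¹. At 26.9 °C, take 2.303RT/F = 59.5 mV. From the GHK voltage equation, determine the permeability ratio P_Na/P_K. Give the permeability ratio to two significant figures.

Let α = P_Na/P_K. GHK: Vm = 59.5·log₁₀[(Kₒ + α·Naₒ)/(Kᵢ + α·Naᵢ)].
10^(Vm/59.5) = 10^(-50.0/59.5) = 0.14443
So 0.14443·(Kᵢ + α·Naᵢ) = Kₒ + α·Naₒ → α = (0.14443·152.0 − 9.45) / (144.0 − 0.14443·28.9)
α = (21.95 − 9.45) / (144.0 − 4.174) = 12.5/139.8 = 0.08942

0.089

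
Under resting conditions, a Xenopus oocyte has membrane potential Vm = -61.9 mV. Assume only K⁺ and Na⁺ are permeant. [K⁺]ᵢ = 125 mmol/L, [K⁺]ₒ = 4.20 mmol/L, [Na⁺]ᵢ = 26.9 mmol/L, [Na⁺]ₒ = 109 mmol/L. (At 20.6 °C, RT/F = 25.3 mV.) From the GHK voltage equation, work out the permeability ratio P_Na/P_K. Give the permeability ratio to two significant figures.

0.062

Let α = P_Na/P_K. GHK: Vm = 25.3·ln[(Kₒ + α·Naₒ)/(Kᵢ + α·Naᵢ)].
e^(Vm/25.3) = e^(-61.9/25.3) = 0.086584
So 0.086584·(Kᵢ + α·Naᵢ) = Kₒ + α·Naₒ → α = (0.086584·125.0 − 4.2) / (109.0 − 0.086584·26.9)
α = (10.82 − 4.2) / (109.0 − 2.329) = 6.623/106.7 = 0.06209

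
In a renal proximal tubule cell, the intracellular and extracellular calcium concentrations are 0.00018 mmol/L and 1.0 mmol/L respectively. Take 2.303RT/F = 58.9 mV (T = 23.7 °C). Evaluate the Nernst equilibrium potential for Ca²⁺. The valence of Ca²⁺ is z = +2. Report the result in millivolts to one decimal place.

110.3 mV

E = (58.9/z) · log₁₀([Ca²⁺]_out/[Ca²⁺]_in) with z = +2.
= (58.9/2) · log₁₀(1.0/0.00018) = 29.45 · log₁₀(5556)
= 29.45 · (3.7447) = 110.28 mV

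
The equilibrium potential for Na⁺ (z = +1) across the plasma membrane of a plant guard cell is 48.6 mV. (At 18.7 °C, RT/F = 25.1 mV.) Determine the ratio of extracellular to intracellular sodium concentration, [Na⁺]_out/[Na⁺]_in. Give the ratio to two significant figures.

6.9

ln([out]/[in]) = E·z/(25.1) = 48.6 × 1 / 25.1 = 1.9363
[out]/[in] = e^(1.9363) = 6.933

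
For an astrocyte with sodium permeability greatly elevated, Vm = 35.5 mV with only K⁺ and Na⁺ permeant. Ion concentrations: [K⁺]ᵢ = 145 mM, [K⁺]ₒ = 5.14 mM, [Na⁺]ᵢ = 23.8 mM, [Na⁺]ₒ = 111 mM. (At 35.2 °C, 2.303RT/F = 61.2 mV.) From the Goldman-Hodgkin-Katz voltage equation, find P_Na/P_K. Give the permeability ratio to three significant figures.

26.6

Let α = P_Na/P_K. GHK: Vm = 61.2·log₁₀[(Kₒ + α·Naₒ)/(Kᵢ + α·Naᵢ)].
10^(Vm/61.2) = 10^(35.5/61.2) = 3.8025
So 3.8025·(Kᵢ + α·Naᵢ) = Kₒ + α·Naₒ → α = (3.8025·145.0 − 5.14) / (111.0 − 3.8025·23.8)
α = (551.4 − 5.14) / (111.0 − 90.5) = 546.2/20.5 = 26.64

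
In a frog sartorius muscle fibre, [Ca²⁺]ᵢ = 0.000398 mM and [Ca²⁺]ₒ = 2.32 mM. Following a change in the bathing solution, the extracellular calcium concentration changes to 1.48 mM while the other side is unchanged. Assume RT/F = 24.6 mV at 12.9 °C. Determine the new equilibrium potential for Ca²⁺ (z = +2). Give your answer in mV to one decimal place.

101.1 mV

After the shift: [Ca²⁺]_out = 1.48, [Ca²⁺]_in = 0.000398 mM.
E_new = (24.6/2)·ln(1.48/0.000398) = 12.30 · (8.2211) = 101.12 mV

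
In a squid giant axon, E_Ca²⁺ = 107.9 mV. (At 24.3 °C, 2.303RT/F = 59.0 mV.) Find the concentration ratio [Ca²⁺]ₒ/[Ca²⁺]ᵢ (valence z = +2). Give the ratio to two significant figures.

4500

log₁₀([out]/[in]) = E·z/(59.0) = 107.9 × 2 / 59.0 = 3.6576
[out]/[in] = 10^(3.6576) = 4546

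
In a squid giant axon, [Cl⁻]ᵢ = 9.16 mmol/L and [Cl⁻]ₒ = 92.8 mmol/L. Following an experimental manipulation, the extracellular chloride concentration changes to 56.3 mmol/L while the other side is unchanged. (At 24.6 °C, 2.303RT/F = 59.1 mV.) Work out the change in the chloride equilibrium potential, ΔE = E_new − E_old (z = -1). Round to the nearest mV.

13 mV

E_old = (59.1/-1)·log₁₀(92.8/9.16) = -59.43 mV
E_new = (59.1/-1)·log₁₀(56.3/9.16) = -46.61 mV
ΔE = -46.61 − (-59.43) = 12.83 mV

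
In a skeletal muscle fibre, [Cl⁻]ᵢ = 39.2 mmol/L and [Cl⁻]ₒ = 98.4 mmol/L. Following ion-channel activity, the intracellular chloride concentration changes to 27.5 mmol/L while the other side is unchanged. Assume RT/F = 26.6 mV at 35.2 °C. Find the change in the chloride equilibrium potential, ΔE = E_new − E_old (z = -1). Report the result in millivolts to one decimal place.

-9.4 mV

E_old = (26.6/-1)·ln(98.4/39.2) = -24.48 mV
E_new = (26.6/-1)·ln(98.4/27.5) = -33.91 mV
ΔE = -33.91 − (-24.48) = -9.43 mV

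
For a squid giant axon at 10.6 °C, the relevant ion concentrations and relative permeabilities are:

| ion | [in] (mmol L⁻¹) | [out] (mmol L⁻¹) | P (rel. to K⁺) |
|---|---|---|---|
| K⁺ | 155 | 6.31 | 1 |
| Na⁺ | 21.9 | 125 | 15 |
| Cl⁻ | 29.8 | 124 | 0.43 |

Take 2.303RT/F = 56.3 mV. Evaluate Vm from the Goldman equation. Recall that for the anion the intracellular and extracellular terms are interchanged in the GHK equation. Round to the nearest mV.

31 mV

Vm = 56.3 · log₁₀[(Σ P·[cation]ₒ + Σ P·[anion]ᵢ) / (Σ P·[cation]ᵢ + Σ P·[anion]ₒ)]
Numerator = 1×6.31 + 15×125 + 0.43×29.8 = 1894
Denominator = 1×155 + 15×21.9 + 0.43×124 = 536.8
Vm = 56.3 · log₁₀(3.5284) = 56.3 × (0.5476) = 30.83 mV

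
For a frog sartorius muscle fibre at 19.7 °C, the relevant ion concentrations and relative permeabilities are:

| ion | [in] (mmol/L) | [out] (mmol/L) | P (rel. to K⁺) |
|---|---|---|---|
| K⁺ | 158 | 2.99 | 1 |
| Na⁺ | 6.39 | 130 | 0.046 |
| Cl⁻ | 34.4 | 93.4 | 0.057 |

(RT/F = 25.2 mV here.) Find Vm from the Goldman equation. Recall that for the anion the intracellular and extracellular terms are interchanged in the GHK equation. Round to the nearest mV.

-68 mV

Vm = 25.2 · ln[(Σ P·[cation]ₒ + Σ P·[anion]ᵢ) / (Σ P·[cation]ᵢ + Σ P·[anion]ₒ)]
Numerator = 1×2.99 + 0.046×130 + 0.057×34.4 = 10.93
Denominator = 1×158 + 0.046×6.39 + 0.057×93.4 = 163.6
Vm = 25.2 · ln(0.066807) = 25.2 × (-2.7059) = -68.19 mV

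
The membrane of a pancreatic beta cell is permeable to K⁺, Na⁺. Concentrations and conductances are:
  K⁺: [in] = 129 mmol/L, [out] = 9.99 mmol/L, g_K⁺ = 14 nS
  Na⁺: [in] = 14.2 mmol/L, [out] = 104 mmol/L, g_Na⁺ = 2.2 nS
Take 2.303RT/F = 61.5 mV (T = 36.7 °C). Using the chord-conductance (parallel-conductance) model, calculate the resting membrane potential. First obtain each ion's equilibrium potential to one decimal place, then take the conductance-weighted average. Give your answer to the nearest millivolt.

-52 mV

E_K⁺ = (61.5/1)·log₁₀(9.99/129) = -68.3 mV
E_Na⁺ = (61.5/1)·log₁₀(104/14.2) = 53.2 mV
Vm = (Σ gᵢEᵢ)/(Σ gᵢ) = (14·-68.3 + 2.2·53.2) / (14 + 2.2)
= -839.16 / 16.2 = -51.80 mV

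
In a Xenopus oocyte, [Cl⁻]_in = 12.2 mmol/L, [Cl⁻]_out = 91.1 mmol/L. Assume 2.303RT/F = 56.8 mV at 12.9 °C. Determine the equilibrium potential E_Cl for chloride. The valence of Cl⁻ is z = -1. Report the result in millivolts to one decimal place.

-49.6 mV

E = (56.8/z) · log₁₀([Cl⁻]_out/[Cl⁻]_in) with z = -1.
For an anion, dividing by z = -1 reverses the sign.
= (56.8/-1) · log₁₀(91.1/12.2) = -56.80 · log₁₀(7.467)
= -56.80 · (0.8732) = -49.60 mV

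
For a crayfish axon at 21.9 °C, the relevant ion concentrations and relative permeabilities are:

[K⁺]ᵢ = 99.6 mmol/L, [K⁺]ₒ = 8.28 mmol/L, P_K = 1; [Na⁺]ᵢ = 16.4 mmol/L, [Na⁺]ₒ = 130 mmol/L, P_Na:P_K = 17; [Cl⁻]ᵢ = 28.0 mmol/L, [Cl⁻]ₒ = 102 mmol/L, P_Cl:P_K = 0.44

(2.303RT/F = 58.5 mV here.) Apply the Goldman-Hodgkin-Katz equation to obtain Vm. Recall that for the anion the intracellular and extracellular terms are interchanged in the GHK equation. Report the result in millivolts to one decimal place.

Vm = 58.5 · log₁₀[(Σ P·[cation]ₒ + Σ P·[anion]ᵢ) / (Σ P·[cation]ᵢ + Σ P·[anion]ₒ)]
Numerator = 1×8.28 + 17×130 + 0.44×28.0 = 2231
Denominator = 1×99.6 + 17×16.4 + 0.44×102 = 423.3
Vm = 58.5 · log₁₀(5.2698) = 58.5 × (0.7218) = 42.22 mV

42.2 mV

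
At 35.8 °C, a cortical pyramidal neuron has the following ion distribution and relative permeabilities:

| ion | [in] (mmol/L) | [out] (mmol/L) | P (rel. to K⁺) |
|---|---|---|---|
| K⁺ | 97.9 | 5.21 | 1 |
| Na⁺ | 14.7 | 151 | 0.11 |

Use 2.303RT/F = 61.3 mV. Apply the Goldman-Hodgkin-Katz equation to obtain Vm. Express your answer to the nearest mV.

Vm = 61.3 · log₁₀[(Σ P·[cation]ₒ + Σ P·[anion]ᵢ) / (Σ P·[cation]ᵢ + Σ P·[anion]ₒ)]
Numerator = 1×5.21 + 0.11×151 = 21.82
Denominator = 1×97.9 + 0.11×14.7 = 99.52
Vm = 61.3 · log₁₀(0.21926) = 61.3 × (-0.6590) = -40.40 mV

-40 mV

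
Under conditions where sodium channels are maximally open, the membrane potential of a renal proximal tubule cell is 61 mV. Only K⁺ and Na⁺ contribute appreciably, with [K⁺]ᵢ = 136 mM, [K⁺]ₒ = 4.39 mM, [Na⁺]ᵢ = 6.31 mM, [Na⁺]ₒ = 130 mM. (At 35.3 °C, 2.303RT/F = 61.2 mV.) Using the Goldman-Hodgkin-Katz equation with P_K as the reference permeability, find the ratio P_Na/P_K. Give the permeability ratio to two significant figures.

20

Let α = P_Na/P_K. GHK: Vm = 61.2·log₁₀[(Kₒ + α·Naₒ)/(Kᵢ + α·Naᵢ)].
10^(Vm/61.2) = 10^(61.0/61.2) = 9.925
So 9.925·(Kᵢ + α·Naᵢ) = Kₒ + α·Naₒ → α = (9.925·136.0 − 4.39) / (130.0 − 9.925·6.31)
α = (1350 − 4.39) / (130.0 − 62.63) = 1345/67.37 = 19.97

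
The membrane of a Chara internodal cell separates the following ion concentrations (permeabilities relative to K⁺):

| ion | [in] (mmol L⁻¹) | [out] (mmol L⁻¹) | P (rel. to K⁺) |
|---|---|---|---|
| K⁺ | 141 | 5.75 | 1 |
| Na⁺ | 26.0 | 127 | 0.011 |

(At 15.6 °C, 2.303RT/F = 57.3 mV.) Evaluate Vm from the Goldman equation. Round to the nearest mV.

Vm = 57.3 · log₁₀[(Σ P·[cation]ₒ + Σ P·[anion]ᵢ) / (Σ P·[cation]ᵢ + Σ P·[anion]ₒ)]
Numerator = 1×5.75 + 0.011×127 = 7.147
Denominator = 1×141 + 0.011×26.0 = 141.3
Vm = 57.3 · log₁₀(0.050585) = 57.3 × (-1.2960) = -74.26 mV

-74 mV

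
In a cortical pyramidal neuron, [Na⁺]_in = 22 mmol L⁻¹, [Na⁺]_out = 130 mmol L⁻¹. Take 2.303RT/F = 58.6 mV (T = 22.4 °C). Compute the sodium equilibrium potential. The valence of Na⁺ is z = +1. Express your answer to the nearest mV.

45 mV

E = (58.6/z) · log₁₀([Na⁺]_out/[Na⁺]_in) with z = +1.
= (58.6/1) · log₁₀(130/22) = 58.60 · log₁₀(5.909)
= 58.60 · (0.7715) = 45.21 mV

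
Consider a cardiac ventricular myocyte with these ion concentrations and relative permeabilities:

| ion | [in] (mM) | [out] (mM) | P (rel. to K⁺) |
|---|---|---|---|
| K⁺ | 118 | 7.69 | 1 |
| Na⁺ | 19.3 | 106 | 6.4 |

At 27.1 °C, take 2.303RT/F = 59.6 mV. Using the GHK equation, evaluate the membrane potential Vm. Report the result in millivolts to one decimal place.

27.0 mV

Vm = 59.6 · log₁₀[(Σ P·[cation]ₒ + Σ P·[anion]ᵢ) / (Σ P·[cation]ᵢ + Σ P·[anion]ₒ)]
Numerator = 1×7.69 + 6.4×106 = 686.1
Denominator = 1×118 + 6.4×19.3 = 241.5
Vm = 59.6 · log₁₀(2.8407) = 59.6 × (0.4534) = 27.02 mV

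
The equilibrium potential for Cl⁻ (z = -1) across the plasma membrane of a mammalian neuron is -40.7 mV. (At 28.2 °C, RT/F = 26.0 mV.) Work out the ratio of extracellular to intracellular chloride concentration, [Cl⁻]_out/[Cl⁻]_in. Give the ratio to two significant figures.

ln([out]/[in]) = E·z/(26.0) = -40.7 × -1 / 26.0 = 1.5654
[out]/[in] = e^(1.5654) = 4.785

4.8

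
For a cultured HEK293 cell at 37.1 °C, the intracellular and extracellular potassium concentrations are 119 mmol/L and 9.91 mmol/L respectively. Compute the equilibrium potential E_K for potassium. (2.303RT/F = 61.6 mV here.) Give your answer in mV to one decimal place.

-66.5 mV

E = (61.6/z) · log₁₀([K⁺]_out/[K⁺]_in) with z = +1.
= (61.6/1) · log₁₀(9.91/119) = 61.60 · log₁₀(0.08328)
= 61.60 · (-1.0795) = -66.50 mV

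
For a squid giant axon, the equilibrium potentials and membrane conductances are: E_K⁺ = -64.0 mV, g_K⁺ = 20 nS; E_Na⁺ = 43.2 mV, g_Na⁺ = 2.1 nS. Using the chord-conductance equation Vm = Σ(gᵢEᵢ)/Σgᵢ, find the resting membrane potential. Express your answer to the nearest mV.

Σ gᵢEᵢ = 20·(-64.0) + 2.1·(43.2) = -1189.28
Σ gᵢ = 20 + 2.1 = 22.1
Vm = -1189.28 / 22.1 = -53.81 mV

-54 mV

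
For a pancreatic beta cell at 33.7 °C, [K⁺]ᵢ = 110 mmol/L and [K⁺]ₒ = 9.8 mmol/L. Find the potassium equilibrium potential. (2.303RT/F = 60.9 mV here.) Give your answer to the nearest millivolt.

E = (60.9/z) · log₁₀([K⁺]_out/[K⁺]_in) with z = +1.
= (60.9/1) · log₁₀(9.8/110) = 60.90 · log₁₀(0.08909)
= 60.90 · (-1.0502) = -63.96 mV

-64 mV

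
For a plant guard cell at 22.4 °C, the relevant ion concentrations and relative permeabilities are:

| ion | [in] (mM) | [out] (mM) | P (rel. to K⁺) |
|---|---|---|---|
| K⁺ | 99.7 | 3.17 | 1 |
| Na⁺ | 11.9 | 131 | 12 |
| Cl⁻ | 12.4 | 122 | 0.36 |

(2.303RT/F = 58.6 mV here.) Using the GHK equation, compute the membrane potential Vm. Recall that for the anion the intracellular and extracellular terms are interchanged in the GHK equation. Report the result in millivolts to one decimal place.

43.5 mV

Vm = 58.6 · log₁₀[(Σ P·[cation]ₒ + Σ P·[anion]ᵢ) / (Σ P·[cation]ᵢ + Σ P·[anion]ₒ)]
Numerator = 1×3.17 + 12×131 + 0.36×12.4 = 1580
Denominator = 1×99.7 + 12×11.9 + 0.36×122 = 286.4
Vm = 58.6 · log₁₀(5.5151) = 58.6 × (0.7416) = 43.46 mV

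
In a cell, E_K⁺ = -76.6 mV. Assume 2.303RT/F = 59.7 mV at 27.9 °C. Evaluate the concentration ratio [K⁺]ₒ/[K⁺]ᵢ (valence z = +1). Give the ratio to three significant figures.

log₁₀([out]/[in]) = E·z/(59.7) = -76.6 × 1 / 59.7 = -1.2831
[out]/[in] = 10^(-1.2831) = 0.05211

0.0521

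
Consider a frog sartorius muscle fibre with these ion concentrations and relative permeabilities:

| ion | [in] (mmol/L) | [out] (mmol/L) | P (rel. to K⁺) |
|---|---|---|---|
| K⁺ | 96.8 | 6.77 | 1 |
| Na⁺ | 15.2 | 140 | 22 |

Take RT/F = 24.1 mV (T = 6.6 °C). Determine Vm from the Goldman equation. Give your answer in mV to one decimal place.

Vm = 24.1 · ln[(Σ P·[cation]ₒ + Σ P·[anion]ᵢ) / (Σ P·[cation]ᵢ + Σ P·[anion]ₒ)]
Numerator = 1×6.77 + 22×140 = 3087
Denominator = 1×96.8 + 22×15.2 = 431.2
Vm = 24.1 · ln(7.1586) = 24.1 × (1.9683) = 47.44 mV

47.4 mV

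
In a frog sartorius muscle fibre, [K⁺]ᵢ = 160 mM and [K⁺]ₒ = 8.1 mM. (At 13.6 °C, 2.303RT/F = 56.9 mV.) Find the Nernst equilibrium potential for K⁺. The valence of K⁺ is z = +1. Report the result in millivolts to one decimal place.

-73.7 mV

E = (56.9/z) · log₁₀([K⁺]_out/[K⁺]_in) with z = +1.
= (56.9/1) · log₁₀(8.1/160) = 56.90 · log₁₀(0.05062)
= 56.90 · (-1.2956) = -73.72 mV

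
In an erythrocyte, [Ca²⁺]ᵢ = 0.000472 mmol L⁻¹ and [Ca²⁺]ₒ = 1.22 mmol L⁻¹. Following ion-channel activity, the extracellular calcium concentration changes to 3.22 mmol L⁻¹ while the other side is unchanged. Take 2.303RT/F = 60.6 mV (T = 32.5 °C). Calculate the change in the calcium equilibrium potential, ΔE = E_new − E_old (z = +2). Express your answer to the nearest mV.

13 mV

E_old = (60.6/2)·log₁₀(1.22/0.000472) = 103.40 mV
E_new = (60.6/2)·log₁₀(3.22/0.000472) = 116.17 mV
ΔE = 116.17 − (103.40) = 12.77 mV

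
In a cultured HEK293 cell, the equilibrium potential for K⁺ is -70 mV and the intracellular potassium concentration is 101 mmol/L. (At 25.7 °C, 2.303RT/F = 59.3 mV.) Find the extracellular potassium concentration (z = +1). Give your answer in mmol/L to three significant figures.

6.67 mmol/L

Nernst: E = (59.3/1) · log₁₀([out]/[in]), so log₁₀([out]/[in]) = -70.0 × 1 / 59.3 = -1.1804.
[out]/[in] = 10^(-1.1804) = 0.066.
[out] = 0.066 × 101 = 6.666 mmol/L.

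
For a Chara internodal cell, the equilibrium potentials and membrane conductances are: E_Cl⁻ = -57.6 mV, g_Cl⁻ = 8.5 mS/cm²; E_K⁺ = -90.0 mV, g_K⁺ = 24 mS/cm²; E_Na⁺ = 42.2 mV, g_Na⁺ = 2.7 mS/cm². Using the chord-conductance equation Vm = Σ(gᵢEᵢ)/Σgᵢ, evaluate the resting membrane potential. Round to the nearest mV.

Σ gᵢEᵢ = 8.5·(-57.6) + 24·(-90.0) + 2.7·(42.2) = -2535.66
Σ gᵢ = 8.5 + 24 + 2.7 = 35.2
Vm = -2535.66 / 35.2 = -72.04 mV

-72 mV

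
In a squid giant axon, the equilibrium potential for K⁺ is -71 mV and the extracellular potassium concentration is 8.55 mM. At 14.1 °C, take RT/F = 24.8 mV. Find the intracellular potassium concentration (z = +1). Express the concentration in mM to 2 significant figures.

Nernst: E = (24.8/1) · ln([out]/[in]), so ln([out]/[in]) = -71.0 × 1 / 24.8 = -2.8629.
[out]/[in] = e^(-2.8629) = 0.0571.
[in] = 8.55 / 0.0571 = 149.7 mM.

150 mM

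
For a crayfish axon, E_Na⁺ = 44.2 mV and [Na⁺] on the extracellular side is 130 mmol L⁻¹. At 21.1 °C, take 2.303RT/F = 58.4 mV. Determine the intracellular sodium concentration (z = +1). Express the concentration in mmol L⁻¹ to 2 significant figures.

23 mmol L⁻¹

Nernst: E = (58.4/1) · log₁₀([out]/[in]), so log₁₀([out]/[in]) = 44.2 × 1 / 58.4 = 0.7568.
[out]/[in] = 10^(0.7568) = 5.713.
[in] = 130 / 5.713 = 22.76 mmol L⁻¹.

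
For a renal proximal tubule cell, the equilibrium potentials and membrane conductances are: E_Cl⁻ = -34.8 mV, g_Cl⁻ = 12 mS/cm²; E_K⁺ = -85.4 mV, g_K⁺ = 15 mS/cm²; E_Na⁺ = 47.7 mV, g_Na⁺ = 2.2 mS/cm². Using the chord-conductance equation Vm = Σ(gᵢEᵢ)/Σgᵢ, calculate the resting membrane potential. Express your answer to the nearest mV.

Σ gᵢEᵢ = 12·(-34.8) + 15·(-85.4) + 2.2·(47.7) = -1593.66
Σ gᵢ = 12 + 15 + 2.2 = 29.2
Vm = -1593.66 / 29.2 = -54.58 mV

-55 mV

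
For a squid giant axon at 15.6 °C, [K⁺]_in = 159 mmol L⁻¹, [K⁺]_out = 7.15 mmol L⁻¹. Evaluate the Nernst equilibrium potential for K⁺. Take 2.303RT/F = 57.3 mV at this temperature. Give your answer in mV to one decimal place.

-77.2 mV

E = (57.3/z) · log₁₀([K⁺]_out/[K⁺]_in) with z = +1.
= (57.3/1) · log₁₀(7.15/159) = 57.30 · log₁₀(0.04497)
= 57.30 · (-1.3471) = -77.19 mV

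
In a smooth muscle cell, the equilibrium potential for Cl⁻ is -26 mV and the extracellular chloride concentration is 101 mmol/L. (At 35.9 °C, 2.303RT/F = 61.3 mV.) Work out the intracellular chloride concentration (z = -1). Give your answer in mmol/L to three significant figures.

38.0 mmol/L

Nernst: E = (61.3/-1) · log₁₀([out]/[in]), so log₁₀([out]/[in]) = -26.0 × -1 / 61.3 = 0.4241.
[out]/[in] = 10^(0.4241) = 2.655.
[in] = 101 / 2.655 = 38.03 mmol/L.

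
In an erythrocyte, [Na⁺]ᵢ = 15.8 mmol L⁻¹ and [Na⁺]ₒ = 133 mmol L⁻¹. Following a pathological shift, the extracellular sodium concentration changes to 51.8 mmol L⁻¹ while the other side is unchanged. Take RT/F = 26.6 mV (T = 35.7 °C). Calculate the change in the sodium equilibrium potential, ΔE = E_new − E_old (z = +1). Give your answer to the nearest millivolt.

E_old = (26.6/1)·ln(133/15.8) = 56.67 mV
E_new = (26.6/1)·ln(51.8/15.8) = 31.58 mV
ΔE = 31.58 − (56.67) = -25.08 mV

-25 mV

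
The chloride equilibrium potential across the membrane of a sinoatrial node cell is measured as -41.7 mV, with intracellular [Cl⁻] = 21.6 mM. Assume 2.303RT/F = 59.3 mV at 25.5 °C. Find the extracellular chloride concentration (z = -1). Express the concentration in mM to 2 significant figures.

Nernst: E = (59.3/-1) · log₁₀([out]/[in]), so log₁₀([out]/[in]) = -41.7 × -1 / 59.3 = 0.7032.
[out]/[in] = 10^(0.7032) = 5.049.
[out] = 5.049 × 21.6 = 109.1 mM.

110 mM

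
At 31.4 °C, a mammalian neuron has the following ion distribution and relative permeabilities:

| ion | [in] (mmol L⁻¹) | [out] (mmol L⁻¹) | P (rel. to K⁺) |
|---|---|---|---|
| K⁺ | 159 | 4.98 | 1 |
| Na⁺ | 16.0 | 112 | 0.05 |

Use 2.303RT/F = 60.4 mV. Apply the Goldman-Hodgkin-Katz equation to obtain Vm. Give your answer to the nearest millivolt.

-71 mV

Vm = 60.4 · log₁₀[(Σ P·[cation]ₒ + Σ P·[anion]ᵢ) / (Σ P·[cation]ᵢ + Σ P·[anion]ₒ)]
Numerator = 1×4.98 + 0.05×112 = 10.58
Denominator = 1×159 + 0.05×16.0 = 159.8
Vm = 60.4 · log₁₀(0.066208) = 60.4 × (-1.1791) = -71.22 mV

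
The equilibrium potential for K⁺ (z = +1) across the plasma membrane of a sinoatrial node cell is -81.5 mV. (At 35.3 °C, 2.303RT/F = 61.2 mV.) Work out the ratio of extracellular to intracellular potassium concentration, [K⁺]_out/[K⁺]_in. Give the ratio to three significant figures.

log₁₀([out]/[in]) = E·z/(61.2) = -81.5 × 1 / 61.2 = -1.3317
[out]/[in] = 10^(-1.3317) = 0.04659

0.0466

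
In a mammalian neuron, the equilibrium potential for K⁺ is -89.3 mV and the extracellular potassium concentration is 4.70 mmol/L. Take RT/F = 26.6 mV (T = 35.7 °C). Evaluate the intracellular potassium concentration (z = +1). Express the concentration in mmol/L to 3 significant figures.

Nernst: E = (26.6/1) · ln([out]/[in]), so ln([out]/[in]) = -89.3 × 1 / 26.6 = -3.3571.
[out]/[in] = e^(-3.3571) = 0.03483.
[in] = 4.70 / 0.03483 = 134.9 mmol/L.

135 mmol/L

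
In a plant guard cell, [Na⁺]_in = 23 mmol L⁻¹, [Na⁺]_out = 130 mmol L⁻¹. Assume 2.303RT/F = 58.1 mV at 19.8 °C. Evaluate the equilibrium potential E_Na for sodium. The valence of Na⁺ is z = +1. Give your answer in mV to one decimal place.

43.7 mV

E = (58.1/z) · log₁₀([Na⁺]_out/[Na⁺]_in) with z = +1.
= (58.1/1) · log₁₀(130/23) = 58.10 · log₁₀(5.652)
= 58.10 · (0.7522) = 43.70 mV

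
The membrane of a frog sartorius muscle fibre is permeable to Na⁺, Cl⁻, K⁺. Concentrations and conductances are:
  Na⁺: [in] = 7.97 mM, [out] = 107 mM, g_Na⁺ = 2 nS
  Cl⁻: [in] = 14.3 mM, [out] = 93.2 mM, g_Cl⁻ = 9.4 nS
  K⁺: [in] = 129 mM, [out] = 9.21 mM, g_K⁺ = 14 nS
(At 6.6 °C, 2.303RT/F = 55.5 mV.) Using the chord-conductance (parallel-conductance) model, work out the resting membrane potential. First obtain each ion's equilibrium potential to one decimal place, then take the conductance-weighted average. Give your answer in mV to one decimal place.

-46.9 mV

E_Na⁺ = (55.5/1)·log₁₀(107/7.97) = 62.6 mV
E_Cl⁻ = (55.5/-1)·log₁₀(93.2/14.3) = -45.2 mV
E_K⁺ = (55.5/1)·log₁₀(9.21/129) = -63.6 mV
Vm = (Σ gᵢEᵢ)/(Σ gᵢ) = (2·62.6 + 9.4·-45.2 + 14·-63.6) / (2 + 9.4 + 14)
= -1190.08 / 25.4 = -46.85 mV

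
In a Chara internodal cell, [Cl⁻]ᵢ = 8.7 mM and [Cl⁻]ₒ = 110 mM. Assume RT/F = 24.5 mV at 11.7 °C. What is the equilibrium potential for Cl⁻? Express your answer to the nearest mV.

-62 mV

E = (24.5/z) · ln([Cl⁻]_out/[Cl⁻]_in) with z = -1.
For an anion, dividing by z = -1 reverses the sign.
= (24.5/-1) · ln(110/8.7) = -24.50 · ln(12.64)
= -24.50 · (2.5372) = -62.16 mV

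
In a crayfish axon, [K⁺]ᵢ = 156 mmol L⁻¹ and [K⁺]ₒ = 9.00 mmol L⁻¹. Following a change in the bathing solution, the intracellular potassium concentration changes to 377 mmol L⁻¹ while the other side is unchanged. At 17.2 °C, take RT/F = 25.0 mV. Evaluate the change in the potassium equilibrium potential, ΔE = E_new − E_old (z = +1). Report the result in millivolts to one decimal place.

-22.1 mV

E_old = (25.0/1)·ln(9.00/156) = -71.32 mV
E_new = (25.0/1)·ln(9.00/377) = -93.38 mV
ΔE = -93.38 − (-71.32) = -22.06 mV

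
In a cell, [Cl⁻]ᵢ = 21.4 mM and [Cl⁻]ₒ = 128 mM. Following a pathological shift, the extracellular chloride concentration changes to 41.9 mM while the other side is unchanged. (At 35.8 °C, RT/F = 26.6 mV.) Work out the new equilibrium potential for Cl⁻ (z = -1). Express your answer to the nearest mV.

After the shift: [Cl⁻]_out = 41.9, [Cl⁻]_in = 21.4 mM.
E_new = (26.6/-1)·ln(41.9/21.4) = -26.60 · (0.6719) = -17.87 mV

-18 mV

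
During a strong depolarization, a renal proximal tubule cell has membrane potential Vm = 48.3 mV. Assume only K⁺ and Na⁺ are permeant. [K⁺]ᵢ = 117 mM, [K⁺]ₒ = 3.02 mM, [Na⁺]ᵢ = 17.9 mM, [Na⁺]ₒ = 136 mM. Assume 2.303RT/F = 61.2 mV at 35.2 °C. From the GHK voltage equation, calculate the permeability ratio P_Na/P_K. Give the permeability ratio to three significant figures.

27.8

Let α = P_Na/P_K. GHK: Vm = 61.2·log₁₀[(Kₒ + α·Naₒ)/(Kᵢ + α·Naᵢ)].
10^(Vm/61.2) = 10^(48.3/61.2) = 6.1548
So 6.1548·(Kᵢ + α·Naᵢ) = Kₒ + α·Naₒ → α = (6.1548·117.0 − 3.02) / (136.0 − 6.1548·17.9)
α = (720.1 − 3.02) / (136.0 − 110.2) = 717.1/25.83 = 27.76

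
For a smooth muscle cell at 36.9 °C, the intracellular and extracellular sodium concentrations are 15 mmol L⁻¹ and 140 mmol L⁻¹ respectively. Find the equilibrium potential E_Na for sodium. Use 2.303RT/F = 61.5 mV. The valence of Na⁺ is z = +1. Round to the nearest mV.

E = (61.5/z) · log₁₀([Na⁺]_out/[Na⁺]_in) with z = +1.
= (61.5/1) · log₁₀(140/15) = 61.50 · log₁₀(9.333)
= 61.50 · (0.9700) = 59.66 mV

60 mV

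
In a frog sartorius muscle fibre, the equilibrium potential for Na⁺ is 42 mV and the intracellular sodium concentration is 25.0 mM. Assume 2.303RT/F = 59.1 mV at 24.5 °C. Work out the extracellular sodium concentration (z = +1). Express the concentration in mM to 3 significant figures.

Nernst: E = (59.1/1) · log₁₀([out]/[in]), so log₁₀([out]/[in]) = 42.0 × 1 / 59.1 = 0.7107.
[out]/[in] = 10^(0.7107) = 5.136.
[out] = 5.136 × 25.0 = 128.4 mM.

128 mM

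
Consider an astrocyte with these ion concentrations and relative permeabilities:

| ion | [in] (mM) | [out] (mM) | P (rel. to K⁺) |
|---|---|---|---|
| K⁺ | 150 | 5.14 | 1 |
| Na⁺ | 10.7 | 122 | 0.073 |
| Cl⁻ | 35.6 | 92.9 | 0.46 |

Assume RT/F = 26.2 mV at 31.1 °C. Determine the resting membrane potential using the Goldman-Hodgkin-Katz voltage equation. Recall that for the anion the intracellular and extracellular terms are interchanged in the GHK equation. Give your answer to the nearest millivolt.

-48 mV

Vm = 26.2 · ln[(Σ P·[cation]ₒ + Σ P·[anion]ᵢ) / (Σ P·[cation]ᵢ + Σ P·[anion]ₒ)]
Numerator = 1×5.14 + 0.073×122 + 0.46×35.6 = 30.42
Denominator = 1×150 + 0.073×10.7 + 0.46×92.9 = 193.5
Vm = 26.2 · ln(0.15721) = 26.2 × (-1.8502) = -48.47 mV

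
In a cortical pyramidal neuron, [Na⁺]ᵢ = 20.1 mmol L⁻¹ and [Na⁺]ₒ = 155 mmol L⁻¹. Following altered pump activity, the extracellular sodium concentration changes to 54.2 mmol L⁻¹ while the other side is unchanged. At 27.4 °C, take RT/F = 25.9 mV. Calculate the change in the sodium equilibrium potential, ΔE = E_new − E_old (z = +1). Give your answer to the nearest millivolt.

E_old = (25.9/1)·ln(155/20.1) = 52.91 mV
E_new = (25.9/1)·ln(54.2/20.1) = 25.69 mV
ΔE = 25.69 − (52.91) = -27.21 mV

-27 mV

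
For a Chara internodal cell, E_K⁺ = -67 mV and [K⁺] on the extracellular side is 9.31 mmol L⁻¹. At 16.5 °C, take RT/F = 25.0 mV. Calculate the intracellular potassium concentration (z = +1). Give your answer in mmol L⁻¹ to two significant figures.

Nernst: E = (25.0/1) · ln([out]/[in]), so ln([out]/[in]) = -67.0 × 1 / 25.0 = -2.6800.
[out]/[in] = e^(-2.6800) = 0.06856.
[in] = 9.31 / 0.06856 = 135.8 mmol L⁻¹.

140 mmol L⁻¹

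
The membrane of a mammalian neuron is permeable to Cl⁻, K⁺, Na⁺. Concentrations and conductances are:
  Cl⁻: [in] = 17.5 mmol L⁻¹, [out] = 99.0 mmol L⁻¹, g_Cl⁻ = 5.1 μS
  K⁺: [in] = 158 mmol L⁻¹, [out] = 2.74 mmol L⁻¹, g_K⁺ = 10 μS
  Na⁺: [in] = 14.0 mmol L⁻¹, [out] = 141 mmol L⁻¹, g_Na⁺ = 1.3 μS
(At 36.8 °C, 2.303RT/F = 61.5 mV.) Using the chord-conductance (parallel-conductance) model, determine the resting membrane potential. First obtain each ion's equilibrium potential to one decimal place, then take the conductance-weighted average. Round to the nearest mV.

E_Cl⁻ = (61.5/-1)·log₁₀(99.0/17.5) = -46.3 mV
E_K⁺ = (61.5/1)·log₁₀(2.74/158) = -108.3 mV
E_Na⁺ = (61.5/1)·log₁₀(141/14.0) = 61.7 mV
Vm = (Σ gᵢEᵢ)/(Σ gᵢ) = (5.1·-46.3 + 10·-108.3 + 1.3·61.7) / (5.1 + 10 + 1.3)
= -1238.92 / 16.4 = -75.54 mV

-76 mV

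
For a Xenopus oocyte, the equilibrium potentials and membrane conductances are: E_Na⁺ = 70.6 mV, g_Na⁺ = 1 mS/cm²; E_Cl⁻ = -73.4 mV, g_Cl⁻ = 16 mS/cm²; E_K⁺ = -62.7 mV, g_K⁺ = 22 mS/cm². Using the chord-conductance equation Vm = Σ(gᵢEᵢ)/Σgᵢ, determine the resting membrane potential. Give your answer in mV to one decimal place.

Σ gᵢEᵢ = 1·(70.6) + 16·(-73.4) + 22·(-62.7) = -2483.20
Σ gᵢ = 1 + 16 + 22 = 39
Vm = -2483.20 / 39 = -63.67 mV

-63.7 mV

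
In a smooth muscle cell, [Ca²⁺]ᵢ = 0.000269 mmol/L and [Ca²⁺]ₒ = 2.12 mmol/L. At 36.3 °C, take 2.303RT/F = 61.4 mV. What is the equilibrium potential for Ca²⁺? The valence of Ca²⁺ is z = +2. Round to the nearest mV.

E = (61.4/z) · log₁₀([Ca²⁺]_out/[Ca²⁺]_in) with z = +2.
= (61.4/2) · log₁₀(2.12/0.000269) = 30.70 · log₁₀(7881)
= 30.70 · (3.8966) = 119.63 mV

120 mV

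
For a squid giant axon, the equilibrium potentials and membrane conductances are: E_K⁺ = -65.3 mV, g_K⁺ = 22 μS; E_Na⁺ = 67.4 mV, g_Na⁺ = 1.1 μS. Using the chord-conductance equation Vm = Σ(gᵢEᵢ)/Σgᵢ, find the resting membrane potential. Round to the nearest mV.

Σ gᵢEᵢ = 22·(-65.3) + 1.1·(67.4) = -1362.46
Σ gᵢ = 22 + 1.1 = 23.1
Vm = -1362.46 / 23.1 = -58.98 mV

-59 mV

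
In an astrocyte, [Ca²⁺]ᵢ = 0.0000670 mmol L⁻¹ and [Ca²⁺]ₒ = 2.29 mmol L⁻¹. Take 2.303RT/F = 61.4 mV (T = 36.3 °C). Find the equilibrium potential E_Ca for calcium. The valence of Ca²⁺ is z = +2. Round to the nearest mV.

139 mV

E = (61.4/z) · log₁₀([Ca²⁺]_out/[Ca²⁺]_in) with z = +2.
= (61.4/2) · log₁₀(2.29/0.0000670) = 30.70 · log₁₀(3.418e+04)
= 30.70 · (4.5338) = 139.19 mV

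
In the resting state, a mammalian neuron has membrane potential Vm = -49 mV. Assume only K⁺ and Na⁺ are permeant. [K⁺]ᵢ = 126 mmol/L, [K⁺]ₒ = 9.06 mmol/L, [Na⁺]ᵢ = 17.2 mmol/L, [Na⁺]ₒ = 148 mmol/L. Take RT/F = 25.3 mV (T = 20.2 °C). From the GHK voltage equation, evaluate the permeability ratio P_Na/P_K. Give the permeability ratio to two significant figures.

Let α = P_Na/P_K. GHK: Vm = 25.3·ln[(Kₒ + α·Naₒ)/(Kᵢ + α·Naᵢ)].
e^(Vm/25.3) = e^(-49.0/25.3) = 0.14417
So 0.14417·(Kᵢ + α·Naᵢ) = Kₒ + α·Naₒ → α = (0.14417·126.0 − 9.06) / (148.0 − 0.14417·17.2)
α = (18.17 − 9.06) / (148.0 − 2.48) = 9.105/145.5 = 0.06257

0.063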